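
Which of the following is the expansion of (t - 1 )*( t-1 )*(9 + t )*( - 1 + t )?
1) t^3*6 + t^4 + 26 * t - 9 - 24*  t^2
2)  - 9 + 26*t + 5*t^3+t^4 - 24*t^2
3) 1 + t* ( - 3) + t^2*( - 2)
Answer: 1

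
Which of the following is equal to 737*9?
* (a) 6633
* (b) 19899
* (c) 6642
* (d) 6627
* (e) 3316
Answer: a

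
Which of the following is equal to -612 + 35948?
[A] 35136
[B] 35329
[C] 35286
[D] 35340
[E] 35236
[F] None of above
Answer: F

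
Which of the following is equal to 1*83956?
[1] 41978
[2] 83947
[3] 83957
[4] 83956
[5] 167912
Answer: 4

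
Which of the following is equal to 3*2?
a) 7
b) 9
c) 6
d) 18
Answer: c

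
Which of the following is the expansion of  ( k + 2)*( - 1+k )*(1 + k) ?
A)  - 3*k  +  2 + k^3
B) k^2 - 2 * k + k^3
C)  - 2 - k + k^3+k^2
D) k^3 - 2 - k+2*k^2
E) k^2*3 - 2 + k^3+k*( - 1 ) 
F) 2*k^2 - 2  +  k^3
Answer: D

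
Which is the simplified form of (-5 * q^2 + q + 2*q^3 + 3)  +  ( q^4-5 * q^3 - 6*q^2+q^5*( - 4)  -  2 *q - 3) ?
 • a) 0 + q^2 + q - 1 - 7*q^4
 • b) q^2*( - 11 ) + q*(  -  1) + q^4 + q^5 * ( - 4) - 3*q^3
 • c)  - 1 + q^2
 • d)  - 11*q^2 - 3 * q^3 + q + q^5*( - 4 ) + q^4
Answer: b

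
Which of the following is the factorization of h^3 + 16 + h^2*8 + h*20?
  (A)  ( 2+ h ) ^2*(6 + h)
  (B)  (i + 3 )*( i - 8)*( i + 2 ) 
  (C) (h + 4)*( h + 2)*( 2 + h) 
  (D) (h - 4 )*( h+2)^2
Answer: C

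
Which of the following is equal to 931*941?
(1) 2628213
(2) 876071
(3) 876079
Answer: 2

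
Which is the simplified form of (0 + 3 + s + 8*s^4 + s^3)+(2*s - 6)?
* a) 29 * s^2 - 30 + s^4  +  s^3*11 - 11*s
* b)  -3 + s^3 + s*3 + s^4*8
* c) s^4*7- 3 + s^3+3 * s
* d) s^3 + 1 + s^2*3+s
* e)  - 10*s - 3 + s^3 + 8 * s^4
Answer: b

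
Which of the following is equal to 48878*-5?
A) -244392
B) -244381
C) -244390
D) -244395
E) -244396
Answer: C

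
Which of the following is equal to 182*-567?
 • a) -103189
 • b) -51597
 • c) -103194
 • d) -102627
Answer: c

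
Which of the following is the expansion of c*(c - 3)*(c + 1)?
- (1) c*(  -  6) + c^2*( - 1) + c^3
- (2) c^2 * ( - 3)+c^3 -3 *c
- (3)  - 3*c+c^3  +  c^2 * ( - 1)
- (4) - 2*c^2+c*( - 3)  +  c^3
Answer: 4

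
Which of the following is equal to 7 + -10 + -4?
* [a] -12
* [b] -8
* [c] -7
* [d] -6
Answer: c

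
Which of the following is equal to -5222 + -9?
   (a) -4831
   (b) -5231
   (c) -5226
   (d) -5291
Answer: b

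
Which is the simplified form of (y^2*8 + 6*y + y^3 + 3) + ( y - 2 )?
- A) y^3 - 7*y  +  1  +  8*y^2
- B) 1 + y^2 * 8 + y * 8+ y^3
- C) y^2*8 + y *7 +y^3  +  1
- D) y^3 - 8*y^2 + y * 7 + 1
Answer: C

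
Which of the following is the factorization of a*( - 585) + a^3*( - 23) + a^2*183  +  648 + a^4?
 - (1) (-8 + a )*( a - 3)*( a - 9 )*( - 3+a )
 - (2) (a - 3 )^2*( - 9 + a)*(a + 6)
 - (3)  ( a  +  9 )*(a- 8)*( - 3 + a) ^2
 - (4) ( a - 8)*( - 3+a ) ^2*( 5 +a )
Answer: 1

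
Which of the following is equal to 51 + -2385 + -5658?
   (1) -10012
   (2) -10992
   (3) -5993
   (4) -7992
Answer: 4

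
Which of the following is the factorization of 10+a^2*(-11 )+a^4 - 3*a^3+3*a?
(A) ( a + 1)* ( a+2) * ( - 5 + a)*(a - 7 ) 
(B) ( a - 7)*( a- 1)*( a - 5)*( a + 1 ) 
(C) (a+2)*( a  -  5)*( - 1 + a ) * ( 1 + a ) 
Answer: C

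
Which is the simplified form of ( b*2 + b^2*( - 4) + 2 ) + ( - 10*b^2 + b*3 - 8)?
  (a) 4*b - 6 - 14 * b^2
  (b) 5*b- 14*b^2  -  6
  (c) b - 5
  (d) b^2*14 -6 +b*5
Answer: b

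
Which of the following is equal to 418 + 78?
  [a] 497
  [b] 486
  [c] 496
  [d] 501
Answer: c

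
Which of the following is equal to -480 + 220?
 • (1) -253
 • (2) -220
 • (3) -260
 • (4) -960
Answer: 3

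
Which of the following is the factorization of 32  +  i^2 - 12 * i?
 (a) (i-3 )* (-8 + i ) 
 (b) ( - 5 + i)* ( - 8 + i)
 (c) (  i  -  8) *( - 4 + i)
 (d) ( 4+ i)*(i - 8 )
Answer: c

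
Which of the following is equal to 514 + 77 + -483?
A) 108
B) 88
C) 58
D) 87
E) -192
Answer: A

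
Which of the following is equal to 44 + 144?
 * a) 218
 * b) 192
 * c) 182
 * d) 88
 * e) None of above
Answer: e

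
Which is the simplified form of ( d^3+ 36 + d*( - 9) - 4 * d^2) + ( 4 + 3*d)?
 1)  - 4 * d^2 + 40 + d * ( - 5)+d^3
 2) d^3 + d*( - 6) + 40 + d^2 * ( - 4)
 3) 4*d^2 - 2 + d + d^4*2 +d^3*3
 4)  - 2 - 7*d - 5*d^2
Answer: 2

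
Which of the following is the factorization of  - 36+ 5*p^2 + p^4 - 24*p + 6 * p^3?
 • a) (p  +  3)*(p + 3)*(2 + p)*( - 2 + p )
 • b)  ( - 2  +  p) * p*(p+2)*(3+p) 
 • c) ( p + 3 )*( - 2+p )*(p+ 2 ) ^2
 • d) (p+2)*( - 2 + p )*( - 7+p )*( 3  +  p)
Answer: a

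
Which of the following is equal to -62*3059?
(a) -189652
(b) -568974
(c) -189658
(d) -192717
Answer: c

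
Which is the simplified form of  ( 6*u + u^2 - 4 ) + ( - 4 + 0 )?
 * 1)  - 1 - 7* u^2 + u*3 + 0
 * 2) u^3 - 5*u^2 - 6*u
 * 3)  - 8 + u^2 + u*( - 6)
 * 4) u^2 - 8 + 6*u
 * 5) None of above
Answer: 4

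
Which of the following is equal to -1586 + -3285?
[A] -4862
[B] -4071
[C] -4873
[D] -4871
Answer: D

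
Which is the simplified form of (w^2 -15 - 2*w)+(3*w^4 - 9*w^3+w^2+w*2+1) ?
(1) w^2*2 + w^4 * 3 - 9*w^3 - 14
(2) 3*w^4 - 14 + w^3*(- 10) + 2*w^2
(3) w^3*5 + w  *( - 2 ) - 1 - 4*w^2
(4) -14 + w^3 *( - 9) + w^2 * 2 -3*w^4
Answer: 1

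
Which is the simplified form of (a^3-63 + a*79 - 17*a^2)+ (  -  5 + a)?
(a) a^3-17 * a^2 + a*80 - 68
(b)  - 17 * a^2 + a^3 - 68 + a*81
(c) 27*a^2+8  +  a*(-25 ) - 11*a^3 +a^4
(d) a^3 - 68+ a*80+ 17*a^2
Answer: a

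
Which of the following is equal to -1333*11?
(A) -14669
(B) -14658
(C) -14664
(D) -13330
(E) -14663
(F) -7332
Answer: E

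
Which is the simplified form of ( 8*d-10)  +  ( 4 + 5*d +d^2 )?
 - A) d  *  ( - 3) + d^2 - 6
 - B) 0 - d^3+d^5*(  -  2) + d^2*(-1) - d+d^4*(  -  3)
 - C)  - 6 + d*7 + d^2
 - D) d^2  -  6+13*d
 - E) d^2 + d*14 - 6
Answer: D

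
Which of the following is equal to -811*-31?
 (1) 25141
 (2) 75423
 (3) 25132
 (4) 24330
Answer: 1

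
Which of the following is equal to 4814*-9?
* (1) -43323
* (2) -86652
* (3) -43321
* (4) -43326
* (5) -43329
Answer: 4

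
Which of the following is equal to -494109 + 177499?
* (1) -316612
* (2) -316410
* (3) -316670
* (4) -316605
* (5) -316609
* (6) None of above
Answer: 6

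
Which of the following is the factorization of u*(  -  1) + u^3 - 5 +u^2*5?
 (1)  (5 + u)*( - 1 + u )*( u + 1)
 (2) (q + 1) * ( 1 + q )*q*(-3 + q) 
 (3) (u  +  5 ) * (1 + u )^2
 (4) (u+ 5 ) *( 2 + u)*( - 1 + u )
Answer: 1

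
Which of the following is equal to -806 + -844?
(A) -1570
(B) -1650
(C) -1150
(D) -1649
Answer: B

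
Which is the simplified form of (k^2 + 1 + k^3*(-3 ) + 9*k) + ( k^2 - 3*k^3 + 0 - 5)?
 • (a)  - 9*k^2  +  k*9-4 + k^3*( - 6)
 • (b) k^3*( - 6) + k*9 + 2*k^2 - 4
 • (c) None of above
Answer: b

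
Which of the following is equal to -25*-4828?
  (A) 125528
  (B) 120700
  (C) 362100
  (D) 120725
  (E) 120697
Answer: B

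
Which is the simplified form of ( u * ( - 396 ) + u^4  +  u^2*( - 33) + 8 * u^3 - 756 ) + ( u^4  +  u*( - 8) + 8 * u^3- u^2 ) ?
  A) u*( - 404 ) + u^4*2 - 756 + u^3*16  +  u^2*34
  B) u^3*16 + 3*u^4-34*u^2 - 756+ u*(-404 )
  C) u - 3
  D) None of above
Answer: D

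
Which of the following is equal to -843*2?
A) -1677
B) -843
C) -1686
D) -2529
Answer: C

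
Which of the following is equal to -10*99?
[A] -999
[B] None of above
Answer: B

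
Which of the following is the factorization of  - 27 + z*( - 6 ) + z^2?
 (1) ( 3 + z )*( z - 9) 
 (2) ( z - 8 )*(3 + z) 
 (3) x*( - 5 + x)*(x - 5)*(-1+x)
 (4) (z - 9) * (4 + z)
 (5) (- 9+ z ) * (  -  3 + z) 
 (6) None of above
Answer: 1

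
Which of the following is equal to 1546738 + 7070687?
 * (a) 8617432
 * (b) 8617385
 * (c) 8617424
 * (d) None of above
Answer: d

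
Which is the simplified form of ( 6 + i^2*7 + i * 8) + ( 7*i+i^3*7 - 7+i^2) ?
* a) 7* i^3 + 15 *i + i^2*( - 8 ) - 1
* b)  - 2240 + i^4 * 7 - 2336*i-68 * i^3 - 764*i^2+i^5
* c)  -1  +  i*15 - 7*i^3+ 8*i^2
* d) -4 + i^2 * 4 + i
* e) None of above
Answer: e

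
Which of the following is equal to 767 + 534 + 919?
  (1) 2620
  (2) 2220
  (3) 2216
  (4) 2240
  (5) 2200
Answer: 2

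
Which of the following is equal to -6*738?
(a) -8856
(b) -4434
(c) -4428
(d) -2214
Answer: c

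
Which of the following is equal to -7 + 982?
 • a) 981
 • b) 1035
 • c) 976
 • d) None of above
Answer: d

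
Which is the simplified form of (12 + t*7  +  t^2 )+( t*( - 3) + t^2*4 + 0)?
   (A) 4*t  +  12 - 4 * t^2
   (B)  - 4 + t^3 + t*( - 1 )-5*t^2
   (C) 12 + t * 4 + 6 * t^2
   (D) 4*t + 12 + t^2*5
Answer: D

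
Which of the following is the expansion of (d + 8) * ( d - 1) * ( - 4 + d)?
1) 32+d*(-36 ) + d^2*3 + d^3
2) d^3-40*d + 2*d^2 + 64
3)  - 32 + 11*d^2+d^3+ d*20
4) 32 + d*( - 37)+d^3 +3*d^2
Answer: 1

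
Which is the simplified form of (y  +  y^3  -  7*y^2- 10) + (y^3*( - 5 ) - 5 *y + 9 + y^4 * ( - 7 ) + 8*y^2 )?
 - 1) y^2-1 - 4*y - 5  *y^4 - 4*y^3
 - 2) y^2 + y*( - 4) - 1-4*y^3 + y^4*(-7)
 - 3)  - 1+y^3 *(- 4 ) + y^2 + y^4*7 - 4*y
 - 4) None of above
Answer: 2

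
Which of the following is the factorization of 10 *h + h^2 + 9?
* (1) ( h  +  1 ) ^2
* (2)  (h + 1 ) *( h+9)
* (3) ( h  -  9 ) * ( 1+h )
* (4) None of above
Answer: 2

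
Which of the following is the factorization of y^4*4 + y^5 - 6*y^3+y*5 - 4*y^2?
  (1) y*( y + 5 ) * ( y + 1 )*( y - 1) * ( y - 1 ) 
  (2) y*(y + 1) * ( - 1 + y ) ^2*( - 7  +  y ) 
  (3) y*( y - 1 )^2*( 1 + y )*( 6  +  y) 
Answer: 1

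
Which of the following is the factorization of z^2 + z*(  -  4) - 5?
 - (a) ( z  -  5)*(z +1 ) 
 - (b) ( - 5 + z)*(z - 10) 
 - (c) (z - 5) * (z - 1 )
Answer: a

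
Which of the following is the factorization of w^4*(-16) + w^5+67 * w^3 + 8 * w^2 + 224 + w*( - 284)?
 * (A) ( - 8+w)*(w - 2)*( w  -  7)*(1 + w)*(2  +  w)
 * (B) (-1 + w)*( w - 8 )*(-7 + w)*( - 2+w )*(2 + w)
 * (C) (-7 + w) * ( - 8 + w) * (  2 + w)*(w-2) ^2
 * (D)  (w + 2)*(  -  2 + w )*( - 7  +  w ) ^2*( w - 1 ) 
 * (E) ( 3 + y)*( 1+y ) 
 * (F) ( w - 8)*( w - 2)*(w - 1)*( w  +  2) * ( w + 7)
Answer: B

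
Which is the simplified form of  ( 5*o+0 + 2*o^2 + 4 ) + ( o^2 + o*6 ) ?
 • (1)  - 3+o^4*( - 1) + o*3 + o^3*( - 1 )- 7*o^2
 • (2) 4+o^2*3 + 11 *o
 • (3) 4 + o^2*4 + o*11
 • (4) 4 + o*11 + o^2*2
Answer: 2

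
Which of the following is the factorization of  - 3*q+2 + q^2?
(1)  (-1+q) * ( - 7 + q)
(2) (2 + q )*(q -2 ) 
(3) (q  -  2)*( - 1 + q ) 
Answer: 3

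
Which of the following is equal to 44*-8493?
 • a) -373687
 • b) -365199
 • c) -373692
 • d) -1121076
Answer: c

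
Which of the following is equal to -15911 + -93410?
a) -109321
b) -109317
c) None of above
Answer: a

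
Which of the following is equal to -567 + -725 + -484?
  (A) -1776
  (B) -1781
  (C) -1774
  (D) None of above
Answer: A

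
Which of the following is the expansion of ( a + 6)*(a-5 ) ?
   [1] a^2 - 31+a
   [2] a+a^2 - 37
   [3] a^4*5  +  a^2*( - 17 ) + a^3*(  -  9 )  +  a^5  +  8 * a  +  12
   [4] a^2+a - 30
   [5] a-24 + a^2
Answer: 4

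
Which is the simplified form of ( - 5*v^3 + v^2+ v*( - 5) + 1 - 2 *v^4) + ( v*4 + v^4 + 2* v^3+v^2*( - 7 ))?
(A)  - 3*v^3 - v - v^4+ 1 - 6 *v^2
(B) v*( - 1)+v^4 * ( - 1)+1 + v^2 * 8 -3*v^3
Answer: A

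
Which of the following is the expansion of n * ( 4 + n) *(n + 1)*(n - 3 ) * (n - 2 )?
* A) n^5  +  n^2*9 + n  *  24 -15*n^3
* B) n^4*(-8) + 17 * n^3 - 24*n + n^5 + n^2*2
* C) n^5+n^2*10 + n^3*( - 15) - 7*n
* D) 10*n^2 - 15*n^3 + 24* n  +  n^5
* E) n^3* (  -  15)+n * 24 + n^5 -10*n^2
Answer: D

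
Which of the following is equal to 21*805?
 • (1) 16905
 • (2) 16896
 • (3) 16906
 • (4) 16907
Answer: 1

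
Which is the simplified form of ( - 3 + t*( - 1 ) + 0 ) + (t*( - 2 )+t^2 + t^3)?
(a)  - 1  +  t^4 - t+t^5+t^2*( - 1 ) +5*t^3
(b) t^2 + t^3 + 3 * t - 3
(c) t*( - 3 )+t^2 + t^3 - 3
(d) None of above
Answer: c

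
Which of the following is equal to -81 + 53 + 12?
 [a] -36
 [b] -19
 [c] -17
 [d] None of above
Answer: d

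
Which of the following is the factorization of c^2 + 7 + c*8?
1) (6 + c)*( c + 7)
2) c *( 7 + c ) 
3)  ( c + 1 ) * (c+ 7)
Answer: 3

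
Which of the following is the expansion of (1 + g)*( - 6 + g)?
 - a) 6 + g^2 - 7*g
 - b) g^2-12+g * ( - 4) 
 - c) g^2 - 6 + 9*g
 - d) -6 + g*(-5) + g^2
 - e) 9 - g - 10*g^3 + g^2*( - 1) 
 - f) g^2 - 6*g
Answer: d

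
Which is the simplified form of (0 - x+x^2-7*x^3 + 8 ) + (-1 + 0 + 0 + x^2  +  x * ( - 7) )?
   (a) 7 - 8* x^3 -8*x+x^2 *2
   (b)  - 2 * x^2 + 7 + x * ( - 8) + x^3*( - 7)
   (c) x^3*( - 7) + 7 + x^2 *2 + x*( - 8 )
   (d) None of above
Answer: c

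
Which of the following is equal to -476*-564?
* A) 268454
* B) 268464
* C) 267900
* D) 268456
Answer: B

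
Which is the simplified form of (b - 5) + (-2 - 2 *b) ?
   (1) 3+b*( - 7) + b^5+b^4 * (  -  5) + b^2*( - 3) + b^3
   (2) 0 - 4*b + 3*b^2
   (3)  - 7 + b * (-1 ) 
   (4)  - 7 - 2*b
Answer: 3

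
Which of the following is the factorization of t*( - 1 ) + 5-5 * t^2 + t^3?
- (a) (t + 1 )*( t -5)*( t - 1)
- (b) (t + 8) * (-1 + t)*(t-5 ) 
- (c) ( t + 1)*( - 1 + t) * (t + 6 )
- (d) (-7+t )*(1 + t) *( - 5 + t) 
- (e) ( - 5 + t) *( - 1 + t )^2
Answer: a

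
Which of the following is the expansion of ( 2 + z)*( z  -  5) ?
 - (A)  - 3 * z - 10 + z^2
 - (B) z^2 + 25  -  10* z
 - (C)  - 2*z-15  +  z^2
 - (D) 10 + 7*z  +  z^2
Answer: A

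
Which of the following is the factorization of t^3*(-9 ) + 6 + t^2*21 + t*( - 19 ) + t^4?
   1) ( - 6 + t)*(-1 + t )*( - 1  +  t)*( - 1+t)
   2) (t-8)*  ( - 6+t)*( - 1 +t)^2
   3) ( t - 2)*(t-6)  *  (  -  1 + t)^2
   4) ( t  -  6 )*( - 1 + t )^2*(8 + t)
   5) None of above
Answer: 1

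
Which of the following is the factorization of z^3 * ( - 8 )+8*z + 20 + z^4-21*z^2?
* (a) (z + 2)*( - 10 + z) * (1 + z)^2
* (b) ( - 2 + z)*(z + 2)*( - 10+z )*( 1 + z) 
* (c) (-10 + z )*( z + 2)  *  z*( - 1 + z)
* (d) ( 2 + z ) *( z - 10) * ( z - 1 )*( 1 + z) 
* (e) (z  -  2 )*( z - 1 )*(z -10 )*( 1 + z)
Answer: d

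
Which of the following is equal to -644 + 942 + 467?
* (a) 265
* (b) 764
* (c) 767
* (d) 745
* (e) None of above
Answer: e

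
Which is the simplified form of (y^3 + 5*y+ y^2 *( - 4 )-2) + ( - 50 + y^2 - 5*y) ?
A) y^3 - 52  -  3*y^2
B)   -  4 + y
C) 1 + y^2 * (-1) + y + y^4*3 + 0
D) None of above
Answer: A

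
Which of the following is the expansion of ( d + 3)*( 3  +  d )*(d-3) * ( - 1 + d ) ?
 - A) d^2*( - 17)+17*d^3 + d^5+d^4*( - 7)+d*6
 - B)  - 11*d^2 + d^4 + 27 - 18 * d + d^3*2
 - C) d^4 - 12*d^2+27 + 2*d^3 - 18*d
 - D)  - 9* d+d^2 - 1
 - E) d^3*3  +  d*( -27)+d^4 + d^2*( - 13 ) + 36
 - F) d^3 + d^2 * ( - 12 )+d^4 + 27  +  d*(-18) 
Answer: C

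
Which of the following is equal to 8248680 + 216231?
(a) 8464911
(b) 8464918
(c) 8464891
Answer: a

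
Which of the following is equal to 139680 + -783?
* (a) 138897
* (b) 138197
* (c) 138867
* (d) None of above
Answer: a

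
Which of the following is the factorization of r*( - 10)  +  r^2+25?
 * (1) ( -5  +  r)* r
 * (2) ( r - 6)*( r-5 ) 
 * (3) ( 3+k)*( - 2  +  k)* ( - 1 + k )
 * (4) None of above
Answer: 4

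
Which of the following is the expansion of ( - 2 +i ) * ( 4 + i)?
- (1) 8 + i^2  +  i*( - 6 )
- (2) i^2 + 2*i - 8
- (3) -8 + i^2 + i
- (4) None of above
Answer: 2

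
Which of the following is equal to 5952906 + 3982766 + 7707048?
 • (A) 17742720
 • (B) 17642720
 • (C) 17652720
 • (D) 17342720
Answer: B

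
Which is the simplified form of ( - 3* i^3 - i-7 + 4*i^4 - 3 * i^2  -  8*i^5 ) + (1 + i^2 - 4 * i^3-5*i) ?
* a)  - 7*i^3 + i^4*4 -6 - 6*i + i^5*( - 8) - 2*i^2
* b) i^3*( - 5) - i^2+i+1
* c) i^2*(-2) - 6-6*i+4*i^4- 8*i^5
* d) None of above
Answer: a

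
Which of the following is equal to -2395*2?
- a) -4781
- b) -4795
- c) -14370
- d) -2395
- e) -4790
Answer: e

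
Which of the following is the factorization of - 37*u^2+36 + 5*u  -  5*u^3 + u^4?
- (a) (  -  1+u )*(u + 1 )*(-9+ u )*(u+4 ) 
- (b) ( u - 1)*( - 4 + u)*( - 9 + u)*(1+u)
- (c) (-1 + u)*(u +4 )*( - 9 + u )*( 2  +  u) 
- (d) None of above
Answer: a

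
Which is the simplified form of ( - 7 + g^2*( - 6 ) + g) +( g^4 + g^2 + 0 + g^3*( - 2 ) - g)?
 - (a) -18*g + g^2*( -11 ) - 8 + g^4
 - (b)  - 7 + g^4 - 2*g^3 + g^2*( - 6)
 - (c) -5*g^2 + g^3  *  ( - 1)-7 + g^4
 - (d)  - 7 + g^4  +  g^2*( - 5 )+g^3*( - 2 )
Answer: d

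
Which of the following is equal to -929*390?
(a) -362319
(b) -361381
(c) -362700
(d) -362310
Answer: d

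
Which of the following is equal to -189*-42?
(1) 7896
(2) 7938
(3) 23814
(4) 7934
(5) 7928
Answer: 2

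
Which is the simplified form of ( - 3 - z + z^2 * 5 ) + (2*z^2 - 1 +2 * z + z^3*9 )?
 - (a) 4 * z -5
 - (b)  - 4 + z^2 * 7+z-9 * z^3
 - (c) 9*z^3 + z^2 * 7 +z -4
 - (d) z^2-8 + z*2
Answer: c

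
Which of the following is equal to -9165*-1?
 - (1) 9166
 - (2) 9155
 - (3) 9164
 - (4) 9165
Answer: 4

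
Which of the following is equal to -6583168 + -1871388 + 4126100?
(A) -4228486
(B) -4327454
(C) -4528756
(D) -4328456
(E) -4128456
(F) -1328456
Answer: D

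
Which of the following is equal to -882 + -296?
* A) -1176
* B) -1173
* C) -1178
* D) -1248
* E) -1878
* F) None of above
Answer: C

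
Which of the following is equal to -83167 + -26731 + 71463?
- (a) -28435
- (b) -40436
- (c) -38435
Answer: c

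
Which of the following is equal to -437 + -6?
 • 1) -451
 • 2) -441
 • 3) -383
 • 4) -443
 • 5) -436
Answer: 4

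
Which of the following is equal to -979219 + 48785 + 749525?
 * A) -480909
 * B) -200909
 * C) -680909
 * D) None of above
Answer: D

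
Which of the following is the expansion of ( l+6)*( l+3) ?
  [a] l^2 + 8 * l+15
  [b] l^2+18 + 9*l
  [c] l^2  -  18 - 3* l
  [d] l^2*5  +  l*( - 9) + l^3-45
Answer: b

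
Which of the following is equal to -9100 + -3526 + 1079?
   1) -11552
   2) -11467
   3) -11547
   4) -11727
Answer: 3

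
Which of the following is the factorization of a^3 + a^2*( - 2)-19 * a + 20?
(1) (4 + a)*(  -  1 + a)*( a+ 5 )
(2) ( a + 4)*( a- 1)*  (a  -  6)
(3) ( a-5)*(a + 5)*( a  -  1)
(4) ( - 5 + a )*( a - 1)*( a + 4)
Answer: 4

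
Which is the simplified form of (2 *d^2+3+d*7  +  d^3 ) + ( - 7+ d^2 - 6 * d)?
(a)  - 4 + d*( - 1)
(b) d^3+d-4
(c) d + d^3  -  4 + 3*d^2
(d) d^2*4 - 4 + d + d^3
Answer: c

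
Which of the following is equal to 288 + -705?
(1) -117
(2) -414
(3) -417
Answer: 3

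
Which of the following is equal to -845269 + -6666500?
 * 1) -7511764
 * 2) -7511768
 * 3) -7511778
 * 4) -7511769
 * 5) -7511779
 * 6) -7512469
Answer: 4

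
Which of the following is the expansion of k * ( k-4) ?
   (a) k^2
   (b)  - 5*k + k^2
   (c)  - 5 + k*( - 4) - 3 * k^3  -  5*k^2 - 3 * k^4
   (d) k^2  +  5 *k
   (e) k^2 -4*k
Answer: e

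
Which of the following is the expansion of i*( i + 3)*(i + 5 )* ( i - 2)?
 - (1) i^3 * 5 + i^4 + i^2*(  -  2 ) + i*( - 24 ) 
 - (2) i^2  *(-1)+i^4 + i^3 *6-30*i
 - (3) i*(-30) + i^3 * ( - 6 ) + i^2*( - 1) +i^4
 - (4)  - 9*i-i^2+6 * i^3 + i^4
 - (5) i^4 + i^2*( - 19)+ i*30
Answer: 2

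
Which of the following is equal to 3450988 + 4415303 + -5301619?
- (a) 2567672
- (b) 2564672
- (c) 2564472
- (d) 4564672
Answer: b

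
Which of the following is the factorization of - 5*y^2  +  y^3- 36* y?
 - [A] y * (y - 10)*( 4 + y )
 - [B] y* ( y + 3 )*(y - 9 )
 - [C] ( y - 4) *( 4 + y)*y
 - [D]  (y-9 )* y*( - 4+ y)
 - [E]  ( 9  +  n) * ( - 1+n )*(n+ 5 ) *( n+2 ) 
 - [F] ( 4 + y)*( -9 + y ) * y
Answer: F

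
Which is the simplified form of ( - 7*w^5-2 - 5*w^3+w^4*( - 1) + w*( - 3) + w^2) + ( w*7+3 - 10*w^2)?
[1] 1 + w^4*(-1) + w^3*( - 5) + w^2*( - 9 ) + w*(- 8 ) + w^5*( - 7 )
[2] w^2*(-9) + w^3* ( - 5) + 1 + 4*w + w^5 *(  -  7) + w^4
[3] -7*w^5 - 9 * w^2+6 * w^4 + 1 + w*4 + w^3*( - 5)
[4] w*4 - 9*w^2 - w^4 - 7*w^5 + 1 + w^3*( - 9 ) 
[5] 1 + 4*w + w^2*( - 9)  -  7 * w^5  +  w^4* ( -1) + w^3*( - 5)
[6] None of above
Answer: 5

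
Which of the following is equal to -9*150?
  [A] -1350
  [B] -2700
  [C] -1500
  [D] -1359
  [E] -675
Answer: A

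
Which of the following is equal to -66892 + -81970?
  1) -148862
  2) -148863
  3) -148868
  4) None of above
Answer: 1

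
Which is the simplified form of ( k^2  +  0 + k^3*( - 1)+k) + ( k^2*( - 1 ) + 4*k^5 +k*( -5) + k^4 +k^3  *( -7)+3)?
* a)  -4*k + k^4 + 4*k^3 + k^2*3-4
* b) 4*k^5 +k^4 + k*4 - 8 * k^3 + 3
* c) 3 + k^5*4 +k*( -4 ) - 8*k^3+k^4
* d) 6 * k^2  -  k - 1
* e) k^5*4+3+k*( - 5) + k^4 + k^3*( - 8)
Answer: c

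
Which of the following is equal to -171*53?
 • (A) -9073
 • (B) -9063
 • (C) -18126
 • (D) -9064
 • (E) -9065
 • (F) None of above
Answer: B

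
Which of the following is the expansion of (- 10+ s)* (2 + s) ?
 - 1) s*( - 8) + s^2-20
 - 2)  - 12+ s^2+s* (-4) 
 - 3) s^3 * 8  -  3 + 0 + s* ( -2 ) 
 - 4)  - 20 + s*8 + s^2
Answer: 1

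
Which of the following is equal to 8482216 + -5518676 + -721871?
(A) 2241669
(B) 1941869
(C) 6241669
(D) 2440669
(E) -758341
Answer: A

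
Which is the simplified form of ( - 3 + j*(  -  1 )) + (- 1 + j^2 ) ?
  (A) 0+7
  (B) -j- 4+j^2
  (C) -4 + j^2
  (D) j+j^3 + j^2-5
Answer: B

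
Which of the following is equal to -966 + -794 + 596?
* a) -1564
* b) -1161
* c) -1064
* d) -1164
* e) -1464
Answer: d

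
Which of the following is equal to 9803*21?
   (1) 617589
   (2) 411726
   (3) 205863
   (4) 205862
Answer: 3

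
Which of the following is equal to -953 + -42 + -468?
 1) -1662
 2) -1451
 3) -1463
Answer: 3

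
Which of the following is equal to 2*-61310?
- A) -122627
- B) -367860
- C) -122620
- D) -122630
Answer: C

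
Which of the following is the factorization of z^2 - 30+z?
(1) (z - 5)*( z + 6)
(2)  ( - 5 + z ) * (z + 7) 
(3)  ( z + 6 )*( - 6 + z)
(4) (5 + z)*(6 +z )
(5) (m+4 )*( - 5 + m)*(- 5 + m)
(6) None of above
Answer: 1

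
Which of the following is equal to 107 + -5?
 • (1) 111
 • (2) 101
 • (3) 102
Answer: 3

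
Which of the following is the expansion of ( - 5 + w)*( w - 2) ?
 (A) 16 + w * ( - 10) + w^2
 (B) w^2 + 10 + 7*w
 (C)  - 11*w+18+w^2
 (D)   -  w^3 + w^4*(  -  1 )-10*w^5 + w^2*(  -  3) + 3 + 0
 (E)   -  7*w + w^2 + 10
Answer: E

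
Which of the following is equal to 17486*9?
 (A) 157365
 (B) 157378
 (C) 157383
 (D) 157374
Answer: D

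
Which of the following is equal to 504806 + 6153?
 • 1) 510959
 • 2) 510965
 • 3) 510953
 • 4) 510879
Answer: 1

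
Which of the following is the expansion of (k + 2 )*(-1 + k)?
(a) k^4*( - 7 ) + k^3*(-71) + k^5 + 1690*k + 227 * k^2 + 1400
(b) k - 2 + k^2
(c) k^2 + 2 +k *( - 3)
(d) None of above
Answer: b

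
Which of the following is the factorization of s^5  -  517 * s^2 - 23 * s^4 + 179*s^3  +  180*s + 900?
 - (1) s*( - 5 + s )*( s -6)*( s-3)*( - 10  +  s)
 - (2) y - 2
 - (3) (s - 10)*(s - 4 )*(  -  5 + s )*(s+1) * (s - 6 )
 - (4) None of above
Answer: 4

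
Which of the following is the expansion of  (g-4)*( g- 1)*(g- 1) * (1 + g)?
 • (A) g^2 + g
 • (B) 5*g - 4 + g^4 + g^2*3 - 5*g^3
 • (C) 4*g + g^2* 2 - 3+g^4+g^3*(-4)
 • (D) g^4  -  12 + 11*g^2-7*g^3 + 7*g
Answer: B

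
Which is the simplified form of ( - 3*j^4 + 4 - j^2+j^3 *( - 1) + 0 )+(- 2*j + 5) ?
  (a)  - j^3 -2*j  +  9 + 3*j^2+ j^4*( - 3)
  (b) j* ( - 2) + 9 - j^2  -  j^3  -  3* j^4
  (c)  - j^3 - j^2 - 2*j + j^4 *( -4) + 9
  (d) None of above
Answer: b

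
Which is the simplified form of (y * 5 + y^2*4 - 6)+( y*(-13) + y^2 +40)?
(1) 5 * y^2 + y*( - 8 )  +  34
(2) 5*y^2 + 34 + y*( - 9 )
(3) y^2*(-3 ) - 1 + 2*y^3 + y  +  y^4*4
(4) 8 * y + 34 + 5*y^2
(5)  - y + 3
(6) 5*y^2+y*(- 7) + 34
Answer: 1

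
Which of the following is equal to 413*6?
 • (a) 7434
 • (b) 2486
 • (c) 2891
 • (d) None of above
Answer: d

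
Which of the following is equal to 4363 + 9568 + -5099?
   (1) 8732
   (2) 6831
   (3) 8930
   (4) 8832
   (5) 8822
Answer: 4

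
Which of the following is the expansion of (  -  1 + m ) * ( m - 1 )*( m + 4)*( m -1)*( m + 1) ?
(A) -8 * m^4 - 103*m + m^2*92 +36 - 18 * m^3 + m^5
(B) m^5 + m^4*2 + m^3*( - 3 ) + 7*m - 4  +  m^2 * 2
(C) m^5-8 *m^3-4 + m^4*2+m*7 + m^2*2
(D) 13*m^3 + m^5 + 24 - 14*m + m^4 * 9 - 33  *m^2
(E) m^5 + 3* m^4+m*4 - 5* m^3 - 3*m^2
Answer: C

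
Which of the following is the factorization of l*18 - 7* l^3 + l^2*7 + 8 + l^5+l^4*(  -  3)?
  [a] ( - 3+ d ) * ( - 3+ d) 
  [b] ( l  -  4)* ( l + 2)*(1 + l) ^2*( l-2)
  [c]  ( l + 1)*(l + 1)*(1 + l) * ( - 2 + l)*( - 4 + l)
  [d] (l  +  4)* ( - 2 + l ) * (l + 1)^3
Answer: c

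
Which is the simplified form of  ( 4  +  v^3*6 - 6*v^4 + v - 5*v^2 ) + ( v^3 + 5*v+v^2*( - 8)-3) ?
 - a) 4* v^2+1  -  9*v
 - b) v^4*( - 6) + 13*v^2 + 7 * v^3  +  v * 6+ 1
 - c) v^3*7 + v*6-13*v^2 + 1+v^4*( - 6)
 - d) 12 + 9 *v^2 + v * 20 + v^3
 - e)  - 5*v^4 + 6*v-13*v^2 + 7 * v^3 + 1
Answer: c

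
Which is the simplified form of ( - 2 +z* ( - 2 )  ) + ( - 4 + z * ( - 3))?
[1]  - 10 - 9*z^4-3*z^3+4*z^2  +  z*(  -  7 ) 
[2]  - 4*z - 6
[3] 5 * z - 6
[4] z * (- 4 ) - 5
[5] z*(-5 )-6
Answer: 5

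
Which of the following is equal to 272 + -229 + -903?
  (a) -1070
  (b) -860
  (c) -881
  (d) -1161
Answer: b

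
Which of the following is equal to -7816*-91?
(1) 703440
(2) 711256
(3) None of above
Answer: 2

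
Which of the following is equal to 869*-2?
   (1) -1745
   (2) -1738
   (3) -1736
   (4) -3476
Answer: 2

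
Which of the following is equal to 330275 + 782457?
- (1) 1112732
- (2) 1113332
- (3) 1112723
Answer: 1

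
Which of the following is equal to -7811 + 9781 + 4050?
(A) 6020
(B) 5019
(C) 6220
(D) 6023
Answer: A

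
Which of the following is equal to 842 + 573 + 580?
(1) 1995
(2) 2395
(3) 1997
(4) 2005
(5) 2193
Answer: 1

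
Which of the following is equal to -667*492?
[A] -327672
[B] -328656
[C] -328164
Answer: C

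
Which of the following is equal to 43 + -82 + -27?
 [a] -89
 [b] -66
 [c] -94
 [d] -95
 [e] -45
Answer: b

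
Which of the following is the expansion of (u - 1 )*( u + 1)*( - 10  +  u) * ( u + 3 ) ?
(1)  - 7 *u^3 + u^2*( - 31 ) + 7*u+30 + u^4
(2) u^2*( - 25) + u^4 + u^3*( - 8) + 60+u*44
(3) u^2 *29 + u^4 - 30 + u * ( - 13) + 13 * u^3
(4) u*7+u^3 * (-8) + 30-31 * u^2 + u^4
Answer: 1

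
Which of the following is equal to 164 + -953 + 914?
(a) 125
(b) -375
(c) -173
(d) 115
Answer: a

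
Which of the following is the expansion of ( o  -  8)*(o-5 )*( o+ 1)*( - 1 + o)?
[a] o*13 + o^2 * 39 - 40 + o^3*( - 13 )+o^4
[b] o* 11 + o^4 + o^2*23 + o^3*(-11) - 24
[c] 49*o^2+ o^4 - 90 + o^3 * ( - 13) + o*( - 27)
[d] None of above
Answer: a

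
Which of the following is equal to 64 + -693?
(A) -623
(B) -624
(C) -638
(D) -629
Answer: D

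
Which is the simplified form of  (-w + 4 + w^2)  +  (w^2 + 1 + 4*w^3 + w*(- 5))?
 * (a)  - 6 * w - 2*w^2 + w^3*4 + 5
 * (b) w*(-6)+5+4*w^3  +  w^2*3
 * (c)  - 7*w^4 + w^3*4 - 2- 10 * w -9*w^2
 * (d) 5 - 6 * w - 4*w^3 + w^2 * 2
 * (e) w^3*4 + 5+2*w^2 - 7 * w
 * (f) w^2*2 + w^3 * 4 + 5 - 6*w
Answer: f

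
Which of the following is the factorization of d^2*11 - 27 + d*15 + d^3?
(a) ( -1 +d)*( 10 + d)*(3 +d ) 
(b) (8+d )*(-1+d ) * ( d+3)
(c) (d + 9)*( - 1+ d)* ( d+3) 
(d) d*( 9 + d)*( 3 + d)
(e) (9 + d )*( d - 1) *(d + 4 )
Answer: c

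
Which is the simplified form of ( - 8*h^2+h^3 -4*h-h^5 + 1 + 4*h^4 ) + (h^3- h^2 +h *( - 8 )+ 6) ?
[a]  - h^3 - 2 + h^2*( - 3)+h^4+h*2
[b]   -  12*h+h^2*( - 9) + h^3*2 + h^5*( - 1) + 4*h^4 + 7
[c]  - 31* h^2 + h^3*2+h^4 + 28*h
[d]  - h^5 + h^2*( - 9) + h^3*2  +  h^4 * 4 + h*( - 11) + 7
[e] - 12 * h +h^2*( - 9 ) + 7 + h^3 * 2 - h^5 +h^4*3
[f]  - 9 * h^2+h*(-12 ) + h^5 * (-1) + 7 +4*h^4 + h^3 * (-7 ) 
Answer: b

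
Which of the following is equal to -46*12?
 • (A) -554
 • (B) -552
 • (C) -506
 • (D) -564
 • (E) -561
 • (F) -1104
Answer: B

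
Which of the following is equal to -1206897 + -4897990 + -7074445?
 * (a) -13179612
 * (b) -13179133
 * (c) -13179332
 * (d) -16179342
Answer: c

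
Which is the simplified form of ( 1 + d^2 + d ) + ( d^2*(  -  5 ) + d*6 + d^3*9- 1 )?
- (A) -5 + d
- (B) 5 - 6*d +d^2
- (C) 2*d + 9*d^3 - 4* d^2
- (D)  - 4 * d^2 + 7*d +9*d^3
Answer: D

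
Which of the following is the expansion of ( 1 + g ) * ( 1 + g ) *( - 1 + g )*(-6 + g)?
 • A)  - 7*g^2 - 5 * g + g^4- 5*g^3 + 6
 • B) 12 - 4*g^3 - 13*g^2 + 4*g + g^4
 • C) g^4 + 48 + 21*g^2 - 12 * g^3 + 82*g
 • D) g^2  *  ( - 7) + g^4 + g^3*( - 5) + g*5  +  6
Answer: D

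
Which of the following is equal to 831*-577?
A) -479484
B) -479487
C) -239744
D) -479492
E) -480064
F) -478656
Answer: B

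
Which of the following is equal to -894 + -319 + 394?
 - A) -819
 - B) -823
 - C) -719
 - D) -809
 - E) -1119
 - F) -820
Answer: A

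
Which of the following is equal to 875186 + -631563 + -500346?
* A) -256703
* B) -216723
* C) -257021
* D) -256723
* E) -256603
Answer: D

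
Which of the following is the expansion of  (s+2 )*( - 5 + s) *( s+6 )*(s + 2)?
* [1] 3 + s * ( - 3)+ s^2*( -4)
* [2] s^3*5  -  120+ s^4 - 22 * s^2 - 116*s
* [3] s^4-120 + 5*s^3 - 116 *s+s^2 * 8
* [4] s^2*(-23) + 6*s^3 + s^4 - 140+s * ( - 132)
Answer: 2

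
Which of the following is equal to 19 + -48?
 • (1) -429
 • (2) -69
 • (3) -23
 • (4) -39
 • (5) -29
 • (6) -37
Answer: 5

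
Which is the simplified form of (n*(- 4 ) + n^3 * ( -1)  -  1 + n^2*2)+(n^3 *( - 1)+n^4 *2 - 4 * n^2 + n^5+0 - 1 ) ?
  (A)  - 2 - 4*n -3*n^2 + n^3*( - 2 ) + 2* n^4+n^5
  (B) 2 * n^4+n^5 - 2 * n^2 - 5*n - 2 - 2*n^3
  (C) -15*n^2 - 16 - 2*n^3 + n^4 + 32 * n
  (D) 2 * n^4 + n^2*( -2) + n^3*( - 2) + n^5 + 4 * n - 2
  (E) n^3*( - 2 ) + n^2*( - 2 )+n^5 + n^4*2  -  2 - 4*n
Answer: E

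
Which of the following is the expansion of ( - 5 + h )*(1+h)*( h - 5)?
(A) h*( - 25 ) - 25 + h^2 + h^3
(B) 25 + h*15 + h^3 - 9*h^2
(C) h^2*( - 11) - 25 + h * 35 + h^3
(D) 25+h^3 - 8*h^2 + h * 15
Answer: B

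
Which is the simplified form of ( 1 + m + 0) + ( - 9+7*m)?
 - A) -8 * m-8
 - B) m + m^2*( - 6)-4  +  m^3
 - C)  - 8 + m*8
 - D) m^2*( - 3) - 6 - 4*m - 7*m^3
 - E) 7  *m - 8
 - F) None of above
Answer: C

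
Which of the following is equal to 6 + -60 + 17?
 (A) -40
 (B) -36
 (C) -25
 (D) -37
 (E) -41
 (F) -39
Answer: D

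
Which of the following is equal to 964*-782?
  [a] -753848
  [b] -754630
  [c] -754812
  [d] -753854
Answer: a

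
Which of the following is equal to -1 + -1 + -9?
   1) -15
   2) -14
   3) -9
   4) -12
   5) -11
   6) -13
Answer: 5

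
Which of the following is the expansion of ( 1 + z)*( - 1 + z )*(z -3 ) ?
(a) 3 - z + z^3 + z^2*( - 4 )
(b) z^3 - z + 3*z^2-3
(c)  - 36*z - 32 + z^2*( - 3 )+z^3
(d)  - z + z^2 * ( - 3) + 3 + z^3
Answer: d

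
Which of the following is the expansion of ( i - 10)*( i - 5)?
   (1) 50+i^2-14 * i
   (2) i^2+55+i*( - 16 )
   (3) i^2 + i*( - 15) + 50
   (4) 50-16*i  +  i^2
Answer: 3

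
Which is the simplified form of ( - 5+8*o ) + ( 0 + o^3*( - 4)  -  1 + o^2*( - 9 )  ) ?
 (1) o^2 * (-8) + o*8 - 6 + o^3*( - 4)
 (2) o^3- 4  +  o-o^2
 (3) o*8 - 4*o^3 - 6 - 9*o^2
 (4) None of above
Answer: 3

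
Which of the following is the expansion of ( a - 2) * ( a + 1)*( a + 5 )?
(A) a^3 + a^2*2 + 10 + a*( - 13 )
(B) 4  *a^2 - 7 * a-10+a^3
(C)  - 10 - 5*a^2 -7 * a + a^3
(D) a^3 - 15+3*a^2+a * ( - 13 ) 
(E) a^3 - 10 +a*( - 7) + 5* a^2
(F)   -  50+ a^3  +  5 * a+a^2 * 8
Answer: B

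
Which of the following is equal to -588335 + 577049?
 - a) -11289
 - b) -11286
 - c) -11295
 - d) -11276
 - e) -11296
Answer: b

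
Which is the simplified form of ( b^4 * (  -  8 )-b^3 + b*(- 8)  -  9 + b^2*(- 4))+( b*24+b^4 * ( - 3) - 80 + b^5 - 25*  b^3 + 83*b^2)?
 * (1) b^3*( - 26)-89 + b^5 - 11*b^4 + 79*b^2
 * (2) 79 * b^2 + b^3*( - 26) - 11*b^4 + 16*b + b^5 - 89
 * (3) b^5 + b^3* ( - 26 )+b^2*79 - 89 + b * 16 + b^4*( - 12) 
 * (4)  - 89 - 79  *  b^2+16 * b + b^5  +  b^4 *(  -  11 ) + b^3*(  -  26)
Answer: 2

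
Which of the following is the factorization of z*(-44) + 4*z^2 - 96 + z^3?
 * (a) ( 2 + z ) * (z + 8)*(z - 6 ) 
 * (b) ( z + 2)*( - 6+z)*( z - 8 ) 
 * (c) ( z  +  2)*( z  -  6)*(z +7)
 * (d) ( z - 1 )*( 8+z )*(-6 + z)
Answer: a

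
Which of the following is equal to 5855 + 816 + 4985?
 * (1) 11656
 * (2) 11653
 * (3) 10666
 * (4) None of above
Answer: 1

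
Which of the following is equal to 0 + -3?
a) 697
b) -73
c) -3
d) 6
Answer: c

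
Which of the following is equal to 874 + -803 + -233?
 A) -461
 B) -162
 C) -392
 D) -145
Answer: B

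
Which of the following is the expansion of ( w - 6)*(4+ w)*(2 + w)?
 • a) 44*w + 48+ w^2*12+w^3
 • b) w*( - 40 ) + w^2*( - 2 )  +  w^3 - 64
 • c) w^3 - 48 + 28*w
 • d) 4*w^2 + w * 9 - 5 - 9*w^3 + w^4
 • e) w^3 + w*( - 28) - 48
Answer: e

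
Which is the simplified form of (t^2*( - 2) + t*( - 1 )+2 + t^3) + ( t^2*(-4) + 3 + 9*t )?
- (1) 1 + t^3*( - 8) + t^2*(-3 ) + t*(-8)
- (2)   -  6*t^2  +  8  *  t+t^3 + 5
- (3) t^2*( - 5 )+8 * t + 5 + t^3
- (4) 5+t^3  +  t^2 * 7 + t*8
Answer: 2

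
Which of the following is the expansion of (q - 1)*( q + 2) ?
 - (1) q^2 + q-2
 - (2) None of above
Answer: 1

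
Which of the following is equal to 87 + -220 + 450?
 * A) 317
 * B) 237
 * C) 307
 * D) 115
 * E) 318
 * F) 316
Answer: A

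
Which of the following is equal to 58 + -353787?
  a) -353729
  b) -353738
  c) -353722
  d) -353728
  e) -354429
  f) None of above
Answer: a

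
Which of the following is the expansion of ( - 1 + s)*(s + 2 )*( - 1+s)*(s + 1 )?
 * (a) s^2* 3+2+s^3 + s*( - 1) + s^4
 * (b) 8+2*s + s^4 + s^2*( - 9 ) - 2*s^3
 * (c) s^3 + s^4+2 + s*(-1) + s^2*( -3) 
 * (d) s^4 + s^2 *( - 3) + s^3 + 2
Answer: c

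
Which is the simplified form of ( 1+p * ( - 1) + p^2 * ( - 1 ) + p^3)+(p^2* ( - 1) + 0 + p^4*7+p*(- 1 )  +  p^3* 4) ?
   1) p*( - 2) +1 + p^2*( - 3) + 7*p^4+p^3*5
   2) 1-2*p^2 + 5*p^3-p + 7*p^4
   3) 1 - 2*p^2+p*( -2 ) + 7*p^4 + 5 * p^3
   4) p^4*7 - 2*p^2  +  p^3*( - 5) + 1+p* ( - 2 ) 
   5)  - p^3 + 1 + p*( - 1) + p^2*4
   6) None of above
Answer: 3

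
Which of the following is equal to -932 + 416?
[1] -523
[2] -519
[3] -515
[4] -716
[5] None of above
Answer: 5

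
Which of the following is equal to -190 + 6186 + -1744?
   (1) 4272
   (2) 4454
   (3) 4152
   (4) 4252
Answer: 4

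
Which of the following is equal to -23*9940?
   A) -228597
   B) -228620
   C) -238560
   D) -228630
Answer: B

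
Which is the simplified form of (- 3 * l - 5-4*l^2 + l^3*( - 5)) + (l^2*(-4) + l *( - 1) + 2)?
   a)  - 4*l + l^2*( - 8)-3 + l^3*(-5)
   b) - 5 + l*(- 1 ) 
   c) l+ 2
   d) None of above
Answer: a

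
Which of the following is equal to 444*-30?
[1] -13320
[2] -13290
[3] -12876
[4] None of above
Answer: 1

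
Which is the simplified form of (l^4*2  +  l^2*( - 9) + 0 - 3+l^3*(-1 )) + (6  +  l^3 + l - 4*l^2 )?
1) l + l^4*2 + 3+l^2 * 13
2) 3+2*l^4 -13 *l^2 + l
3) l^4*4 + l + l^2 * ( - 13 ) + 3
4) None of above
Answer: 2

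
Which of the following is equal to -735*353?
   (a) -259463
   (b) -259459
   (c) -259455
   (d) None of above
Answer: c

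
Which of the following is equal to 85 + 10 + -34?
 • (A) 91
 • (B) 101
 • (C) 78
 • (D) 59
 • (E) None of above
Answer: E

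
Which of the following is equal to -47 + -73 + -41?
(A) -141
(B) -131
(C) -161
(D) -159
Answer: C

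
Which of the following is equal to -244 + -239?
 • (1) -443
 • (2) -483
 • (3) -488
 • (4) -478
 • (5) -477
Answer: 2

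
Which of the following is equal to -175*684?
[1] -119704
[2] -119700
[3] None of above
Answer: 2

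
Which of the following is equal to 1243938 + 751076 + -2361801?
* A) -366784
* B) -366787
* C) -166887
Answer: B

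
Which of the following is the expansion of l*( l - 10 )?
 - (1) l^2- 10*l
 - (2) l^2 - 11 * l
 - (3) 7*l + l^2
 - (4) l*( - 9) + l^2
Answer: 1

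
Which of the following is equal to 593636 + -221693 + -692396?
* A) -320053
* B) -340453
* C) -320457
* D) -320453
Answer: D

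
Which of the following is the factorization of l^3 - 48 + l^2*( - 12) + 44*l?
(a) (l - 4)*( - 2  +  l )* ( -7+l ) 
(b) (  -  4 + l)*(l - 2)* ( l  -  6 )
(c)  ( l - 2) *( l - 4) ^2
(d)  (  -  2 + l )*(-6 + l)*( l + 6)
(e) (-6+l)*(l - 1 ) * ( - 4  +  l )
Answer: b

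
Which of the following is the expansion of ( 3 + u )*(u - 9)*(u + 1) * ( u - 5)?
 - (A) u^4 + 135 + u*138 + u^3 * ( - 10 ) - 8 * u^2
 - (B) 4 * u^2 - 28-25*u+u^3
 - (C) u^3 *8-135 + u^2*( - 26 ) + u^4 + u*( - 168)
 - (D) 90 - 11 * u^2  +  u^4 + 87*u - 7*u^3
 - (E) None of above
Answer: A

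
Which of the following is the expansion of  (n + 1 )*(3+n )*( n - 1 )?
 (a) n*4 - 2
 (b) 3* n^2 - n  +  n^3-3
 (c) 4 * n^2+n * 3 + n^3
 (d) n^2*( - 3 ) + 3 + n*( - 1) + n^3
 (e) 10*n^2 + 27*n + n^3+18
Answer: b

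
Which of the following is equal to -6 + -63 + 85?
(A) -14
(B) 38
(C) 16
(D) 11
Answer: C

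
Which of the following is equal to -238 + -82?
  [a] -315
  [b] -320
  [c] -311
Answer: b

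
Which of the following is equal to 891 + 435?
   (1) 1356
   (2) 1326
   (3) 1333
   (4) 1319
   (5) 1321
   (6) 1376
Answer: 2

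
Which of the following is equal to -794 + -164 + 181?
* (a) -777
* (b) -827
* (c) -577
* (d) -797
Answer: a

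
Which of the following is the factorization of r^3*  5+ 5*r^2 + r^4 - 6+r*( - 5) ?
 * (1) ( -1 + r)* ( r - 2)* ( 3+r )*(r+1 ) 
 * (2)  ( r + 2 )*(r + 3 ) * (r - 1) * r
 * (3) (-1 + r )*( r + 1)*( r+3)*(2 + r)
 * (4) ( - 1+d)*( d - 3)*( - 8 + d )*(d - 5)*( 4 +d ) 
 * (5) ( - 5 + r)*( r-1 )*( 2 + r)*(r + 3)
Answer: 3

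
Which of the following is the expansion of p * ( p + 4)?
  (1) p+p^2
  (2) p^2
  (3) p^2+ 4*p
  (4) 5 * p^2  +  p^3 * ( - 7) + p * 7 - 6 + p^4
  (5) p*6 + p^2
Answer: 3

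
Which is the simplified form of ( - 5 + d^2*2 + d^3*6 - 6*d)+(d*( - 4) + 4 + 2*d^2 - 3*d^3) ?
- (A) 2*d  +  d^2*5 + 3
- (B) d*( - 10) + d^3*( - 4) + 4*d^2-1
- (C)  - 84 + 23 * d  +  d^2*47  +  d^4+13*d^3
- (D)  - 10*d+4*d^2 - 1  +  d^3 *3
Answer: D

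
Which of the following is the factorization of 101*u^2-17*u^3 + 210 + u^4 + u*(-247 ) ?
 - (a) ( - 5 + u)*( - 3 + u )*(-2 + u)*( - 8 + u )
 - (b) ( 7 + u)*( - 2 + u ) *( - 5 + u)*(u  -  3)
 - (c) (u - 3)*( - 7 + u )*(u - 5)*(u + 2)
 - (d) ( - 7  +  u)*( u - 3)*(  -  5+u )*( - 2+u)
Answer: d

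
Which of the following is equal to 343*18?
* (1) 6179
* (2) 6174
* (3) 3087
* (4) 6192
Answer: 2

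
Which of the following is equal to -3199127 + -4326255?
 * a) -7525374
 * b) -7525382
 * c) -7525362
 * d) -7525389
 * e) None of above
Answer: b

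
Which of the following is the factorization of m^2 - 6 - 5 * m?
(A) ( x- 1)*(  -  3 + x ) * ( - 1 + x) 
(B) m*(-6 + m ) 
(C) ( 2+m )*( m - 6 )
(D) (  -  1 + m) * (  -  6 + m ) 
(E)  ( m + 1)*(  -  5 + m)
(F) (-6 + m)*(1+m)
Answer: F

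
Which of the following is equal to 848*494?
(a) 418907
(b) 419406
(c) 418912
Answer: c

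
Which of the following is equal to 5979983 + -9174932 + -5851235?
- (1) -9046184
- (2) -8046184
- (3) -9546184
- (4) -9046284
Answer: 1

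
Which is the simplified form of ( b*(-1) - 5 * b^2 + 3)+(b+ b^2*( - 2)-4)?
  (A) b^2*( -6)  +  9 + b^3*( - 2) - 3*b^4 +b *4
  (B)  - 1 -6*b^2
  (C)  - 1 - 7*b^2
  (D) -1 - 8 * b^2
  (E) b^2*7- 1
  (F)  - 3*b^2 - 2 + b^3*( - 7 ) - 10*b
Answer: C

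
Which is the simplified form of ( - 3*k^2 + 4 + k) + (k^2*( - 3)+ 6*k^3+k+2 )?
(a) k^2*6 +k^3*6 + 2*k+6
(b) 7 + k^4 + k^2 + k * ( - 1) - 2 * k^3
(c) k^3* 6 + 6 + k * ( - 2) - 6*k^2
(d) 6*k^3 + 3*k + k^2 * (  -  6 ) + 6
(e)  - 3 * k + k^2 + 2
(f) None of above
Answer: f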